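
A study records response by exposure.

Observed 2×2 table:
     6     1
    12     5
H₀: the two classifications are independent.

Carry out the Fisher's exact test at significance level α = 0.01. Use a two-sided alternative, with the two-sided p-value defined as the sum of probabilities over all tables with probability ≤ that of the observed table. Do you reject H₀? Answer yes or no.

reject H₀: no

Margins: r₁=7, r₂=17, c₁=18, c₂=6, n=24
p_obs = C(7,6)·C(17,12)/C(24,18); sum pmf over tables with pmf ≤ p_obs
p-value (two-sided) = 0.62867
At α=0.01: p ≥ α → fail to reject H₀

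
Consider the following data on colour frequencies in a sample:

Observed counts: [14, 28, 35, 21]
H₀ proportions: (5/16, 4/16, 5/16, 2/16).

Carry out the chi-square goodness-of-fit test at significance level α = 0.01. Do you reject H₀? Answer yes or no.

reject H₀: yes

n = 98; E_i = n·p_i = [30.62, 24.50, 30.62, 12.25]
χ² = (14−30.62)²/30.62 + (28−24.50)²/24.50 + (35−30.62)²/30.62 + (21−12.25)²/12.25 = 16.4000
df = 3
p-value (upper-tail) = 0.00094
At α=0.01: p < α → reject H₀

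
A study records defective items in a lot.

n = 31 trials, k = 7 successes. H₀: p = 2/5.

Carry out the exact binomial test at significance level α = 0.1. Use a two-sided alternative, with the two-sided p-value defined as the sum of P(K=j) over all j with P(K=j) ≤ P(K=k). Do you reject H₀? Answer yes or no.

Exact binomial: n=31, k=7, p₀=2/5=0.4000
P(X=j) = C(n,j)·p₀^j·(1−p₀)^(n−j); p = Σ P(X=j) over j with P(X=j) ≤ P(X=7)
p-value (two-sided) = 0.06498
At α=0.1: p < α → reject H₀

reject H₀: yes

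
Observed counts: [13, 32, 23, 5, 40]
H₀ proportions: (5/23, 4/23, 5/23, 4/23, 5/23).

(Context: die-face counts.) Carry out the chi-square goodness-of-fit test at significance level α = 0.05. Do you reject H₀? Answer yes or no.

reject H₀: yes

n = 113; E_i = n·p_i = [24.57, 19.65, 24.57, 19.65, 24.57]
χ² = (13−24.57)²/24.57 + (32−19.65)²/19.65 + (23−24.57)²/24.57 + (5−19.65)²/19.65 + (40−24.57)²/24.57 = 33.9252
df = 4
p-value (upper-tail) = 0.00000
At α=0.05: p < α → reject H₀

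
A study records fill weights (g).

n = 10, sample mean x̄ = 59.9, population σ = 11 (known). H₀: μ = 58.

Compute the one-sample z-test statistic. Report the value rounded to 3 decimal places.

test statistic = 0.546

SE = σ/√n = 11/√10 = 3.4785
z = (x̄−μ₀)/SE = (59.9−58)/3.4785 = 0.5462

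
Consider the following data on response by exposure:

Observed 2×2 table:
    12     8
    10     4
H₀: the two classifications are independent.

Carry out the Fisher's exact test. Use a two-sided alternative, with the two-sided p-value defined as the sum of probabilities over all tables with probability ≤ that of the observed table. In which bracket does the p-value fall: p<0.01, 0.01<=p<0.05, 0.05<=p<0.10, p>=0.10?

Margins: r₁=20, r₂=14, c₁=22, c₂=12, n=34
p_obs = C(20,12)·C(14,10)/C(34,22); sum pmf over tables with pmf ≤ p_obs
p-value (two-sided) = 0.71698
→ bracket: p>=0.10

p-value bracket: p>=0.10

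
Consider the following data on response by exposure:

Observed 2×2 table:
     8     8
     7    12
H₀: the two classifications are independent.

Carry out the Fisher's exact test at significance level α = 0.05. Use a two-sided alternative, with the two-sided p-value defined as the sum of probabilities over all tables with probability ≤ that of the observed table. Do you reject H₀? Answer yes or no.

Margins: r₁=16, r₂=19, c₁=15, c₂=20, n=35
p_obs = C(16,8)·C(19,7)/C(35,15); sum pmf over tables with pmf ≤ p_obs
p-value (two-sided) = 0.50602
At α=0.05: p ≥ α → fail to reject H₀

reject H₀: no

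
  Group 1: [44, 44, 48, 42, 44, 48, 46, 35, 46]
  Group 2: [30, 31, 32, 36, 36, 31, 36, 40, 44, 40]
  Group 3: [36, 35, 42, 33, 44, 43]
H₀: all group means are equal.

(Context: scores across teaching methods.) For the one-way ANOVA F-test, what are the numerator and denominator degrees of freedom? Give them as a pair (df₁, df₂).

degrees of freedom = [2, 22]

k = 3 groups, N = 25 total
df = (k−1, N−k) = (3−1, 25−3) = (2, 22)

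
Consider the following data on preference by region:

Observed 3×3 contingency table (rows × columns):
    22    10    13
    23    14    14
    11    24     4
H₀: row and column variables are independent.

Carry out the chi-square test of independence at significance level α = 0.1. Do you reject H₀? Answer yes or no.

Row totals [45, 51, 39], col totals [56, 48, 31], n=135
χ² = (22−18.67)²/18.67 + (10−16.00)²/16.00 + (13−10.33)²/10.33 + (23−21.16)²/21.16 + (14−18.13)²/18.13 + (14−11.71)²/11.71 + (11−16.18)²/16.18 + (24−13.87)²/13.87 + (4−8.96)²/8.96 = 16.8882
df = 4
p-value (upper-tail) = 0.00203
At α=0.1: p < α → reject H₀

reject H₀: yes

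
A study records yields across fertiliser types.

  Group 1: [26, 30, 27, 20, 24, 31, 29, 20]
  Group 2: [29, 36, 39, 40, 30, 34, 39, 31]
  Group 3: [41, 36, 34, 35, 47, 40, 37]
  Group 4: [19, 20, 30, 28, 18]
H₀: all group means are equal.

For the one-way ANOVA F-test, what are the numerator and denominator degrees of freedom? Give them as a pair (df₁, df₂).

degrees of freedom = [3, 24]

k = 4 groups, N = 28 total
df = (k−1, N−k) = (4−1, 28−4) = (3, 24)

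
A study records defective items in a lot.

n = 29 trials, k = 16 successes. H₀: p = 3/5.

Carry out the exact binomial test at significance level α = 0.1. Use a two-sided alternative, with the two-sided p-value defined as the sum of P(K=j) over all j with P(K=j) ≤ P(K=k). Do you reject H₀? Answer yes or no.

Exact binomial: n=29, k=16, p₀=3/5=0.6000
P(X=j) = C(n,j)·p₀^j·(1−p₀)^(n−j); p = Σ P(X=j) over j with P(X=j) ≤ P(X=16)
p-value (two-sided) = 0.70525
At α=0.1: p ≥ α → fail to reject H₀

reject H₀: no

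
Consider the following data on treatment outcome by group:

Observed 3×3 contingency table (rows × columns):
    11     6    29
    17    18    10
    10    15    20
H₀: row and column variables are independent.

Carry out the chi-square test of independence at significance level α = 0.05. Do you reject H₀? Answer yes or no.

Row totals [46, 45, 45], col totals [38, 39, 59], n=136
χ² = (11−12.85)²/12.85 + (6−13.19)²/13.19 + (29−19.96)²/19.96 + (17−12.57)²/12.57 + (18−12.90)²/12.90 + (10−19.52)²/19.52 + (10−12.57)²/12.57 + (15−12.90)²/12.90 + (20−19.52)²/19.52 = 17.3799
df = 4
p-value (upper-tail) = 0.00163
At α=0.05: p < α → reject H₀

reject H₀: yes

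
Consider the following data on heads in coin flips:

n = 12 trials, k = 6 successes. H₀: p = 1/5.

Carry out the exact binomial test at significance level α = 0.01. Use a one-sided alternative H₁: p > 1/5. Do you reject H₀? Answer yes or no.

reject H₀: no

Exact binomial: n=12, k=6, p₀=1/5=0.2000
P(X≥6) from Σ C(n,i)·p₀^i·(1−p₀)^(n−i)
p-value (one-sided, H₁ greater) = 0.01941
At α=0.01: p ≥ α → fail to reject H₀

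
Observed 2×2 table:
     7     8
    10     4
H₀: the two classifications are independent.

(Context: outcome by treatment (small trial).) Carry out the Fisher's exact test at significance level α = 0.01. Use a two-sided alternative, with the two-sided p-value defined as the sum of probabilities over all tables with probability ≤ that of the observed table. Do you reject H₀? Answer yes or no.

reject H₀: no

Margins: r₁=15, r₂=14, c₁=17, c₂=12, n=29
p_obs = C(15,7)·C(14,10)/C(29,17); sum pmf over tables with pmf ≤ p_obs
p-value (two-sided) = 0.26354
At α=0.01: p ≥ α → fail to reject H₀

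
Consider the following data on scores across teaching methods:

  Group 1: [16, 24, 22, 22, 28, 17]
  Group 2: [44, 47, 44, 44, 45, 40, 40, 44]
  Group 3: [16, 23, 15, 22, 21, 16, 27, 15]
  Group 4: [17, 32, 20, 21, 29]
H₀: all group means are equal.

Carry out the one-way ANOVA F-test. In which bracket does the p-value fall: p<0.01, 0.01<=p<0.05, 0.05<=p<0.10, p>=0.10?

Group means [21.50, 43.50, 19.38, 23.80], grand mean 27.815
SSB = Σnᵢ(x̄ᵢ−x̄)² = 2857.899; SSW = ΣΣ(x−x̄ᵢ)² = 444.175
MSB = 2857.899/3 = 952.6330; MSW = 444.175/23 = 19.3120
F = MSB/MSW = 49.3287
df = (3, 23)
p-value (upper-tail) = 0.00000
→ bracket: p<0.01

p-value bracket: p<0.01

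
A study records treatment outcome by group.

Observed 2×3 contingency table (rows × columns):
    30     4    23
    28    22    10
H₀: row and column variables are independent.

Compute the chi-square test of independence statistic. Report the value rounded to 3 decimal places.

Row totals [57, 60], col totals [58, 26, 33], n=117
χ² = (30−28.26)²/28.26 + (4−12.67)²/12.67 + (23−16.08)²/16.08 + (28−29.74)²/29.74 + (22−13.33)²/13.33 + (10−16.92)²/16.92 = 17.5864
df = 2

test statistic = 17.586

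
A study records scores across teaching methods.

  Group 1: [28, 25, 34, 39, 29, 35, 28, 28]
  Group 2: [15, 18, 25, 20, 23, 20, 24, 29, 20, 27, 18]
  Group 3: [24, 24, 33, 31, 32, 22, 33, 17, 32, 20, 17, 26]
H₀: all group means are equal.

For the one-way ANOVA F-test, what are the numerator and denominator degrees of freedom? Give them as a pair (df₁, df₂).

degrees of freedom = [2, 28]

k = 3 groups, N = 31 total
df = (k−1, N−k) = (3−1, 31−3) = (2, 28)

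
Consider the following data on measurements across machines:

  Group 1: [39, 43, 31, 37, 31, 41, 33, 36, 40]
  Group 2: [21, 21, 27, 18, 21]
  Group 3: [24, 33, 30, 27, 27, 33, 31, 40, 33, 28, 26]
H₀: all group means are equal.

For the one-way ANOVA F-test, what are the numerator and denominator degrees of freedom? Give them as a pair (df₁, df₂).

k = 3 groups, N = 25 total
df = (k−1, N−k) = (3−1, 25−3) = (2, 22)

degrees of freedom = [2, 22]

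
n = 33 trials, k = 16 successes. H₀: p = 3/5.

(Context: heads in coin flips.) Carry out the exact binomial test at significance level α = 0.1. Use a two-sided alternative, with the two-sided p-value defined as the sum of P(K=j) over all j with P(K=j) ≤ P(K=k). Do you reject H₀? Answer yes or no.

Exact binomial: n=33, k=16, p₀=3/5=0.6000
P(X=j) = C(n,j)·p₀^j·(1−p₀)^(n−j); p = Σ P(X=j) over j with P(X=j) ≤ P(X=16)
p-value (two-sided) = 0.21342
At α=0.1: p ≥ α → fail to reject H₀

reject H₀: no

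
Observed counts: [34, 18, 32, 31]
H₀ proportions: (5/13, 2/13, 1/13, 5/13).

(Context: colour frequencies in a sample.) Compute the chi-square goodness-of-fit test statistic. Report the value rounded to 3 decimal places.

n = 115; E_i = n·p_i = [44.23, 17.69, 8.85, 44.23]
χ² = (34−44.23)²/44.23 + (18−17.69)²/17.69 + (32−8.85)²/8.85 + (31−44.23)²/44.23 = 66.9322
df = 3

test statistic = 66.932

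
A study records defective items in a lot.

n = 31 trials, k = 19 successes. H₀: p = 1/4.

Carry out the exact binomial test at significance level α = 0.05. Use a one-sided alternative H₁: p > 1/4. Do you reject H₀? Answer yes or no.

reject H₀: yes

Exact binomial: n=31, k=19, p₀=1/4=0.2500
P(X≥19) from Σ C(n,i)·p₀^i·(1−p₀)^(n−i)
p-value (one-sided, H₁ greater) = 0.00002
At α=0.05: p < α → reject H₀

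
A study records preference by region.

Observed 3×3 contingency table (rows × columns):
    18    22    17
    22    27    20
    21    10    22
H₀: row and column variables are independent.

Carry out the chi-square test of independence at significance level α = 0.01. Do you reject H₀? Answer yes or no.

reject H₀: no

Row totals [57, 69, 53], col totals [61, 59, 59], n=179
χ² = (18−19.42)²/19.42 + (22−18.79)²/18.79 + (17−18.79)²/18.79 + (22−23.51)²/23.51 + (27−22.74)²/22.74 + (20−22.74)²/22.74 + (21−18.06)²/18.06 + (10−17.47)²/17.47 + (22−17.47)²/17.47 = 6.8957
df = 4
p-value (upper-tail) = 0.14150
At α=0.01: p ≥ α → fail to reject H₀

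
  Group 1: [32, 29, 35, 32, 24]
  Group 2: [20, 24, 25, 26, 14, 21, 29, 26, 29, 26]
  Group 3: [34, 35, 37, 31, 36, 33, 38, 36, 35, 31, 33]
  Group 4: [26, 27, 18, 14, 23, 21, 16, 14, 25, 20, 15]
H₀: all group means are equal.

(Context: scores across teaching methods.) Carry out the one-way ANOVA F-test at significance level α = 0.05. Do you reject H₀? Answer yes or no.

Group means [30.40, 24.00, 34.45, 19.91], grand mean 26.757
SSB = Σnᵢ(x̄ᵢ−x̄)² = 1309.974; SSW = ΣΣ(x−x̄ᵢ)² = 546.836
MSB = 1309.974/3 = 436.6581; MSW = 546.836/33 = 16.5708
F = MSB/MSW = 26.3511
df = (3, 33)
p-value (upper-tail) = 0.00000
At α=0.05: p < α → reject H₀

reject H₀: yes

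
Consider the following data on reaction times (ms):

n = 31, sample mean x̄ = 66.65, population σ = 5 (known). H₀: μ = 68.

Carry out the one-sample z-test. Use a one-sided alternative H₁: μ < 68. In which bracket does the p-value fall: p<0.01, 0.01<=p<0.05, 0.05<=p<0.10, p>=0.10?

p-value bracket: 0.05<=p<0.10

SE = σ/√n = 5/√31 = 0.8980
z = (x̄−μ₀)/SE = (66.65−68)/0.8980 = -1.5033
p-value (one-sided, H₁ less) = 0.06638
→ bracket: 0.05<=p<0.10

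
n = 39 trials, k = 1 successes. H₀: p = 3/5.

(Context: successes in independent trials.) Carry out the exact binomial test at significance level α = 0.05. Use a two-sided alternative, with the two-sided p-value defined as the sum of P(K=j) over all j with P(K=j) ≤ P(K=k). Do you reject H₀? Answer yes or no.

reject H₀: yes

Exact binomial: n=39, k=1, p₀=3/5=0.6000
P(X=j) = C(n,j)·p₀^j·(1−p₀)^(n−j); p = Σ P(X=j) over j with P(X=j) ≤ P(X=1)
p-value (two-sided) = 0.00000
At α=0.05: p < α → reject H₀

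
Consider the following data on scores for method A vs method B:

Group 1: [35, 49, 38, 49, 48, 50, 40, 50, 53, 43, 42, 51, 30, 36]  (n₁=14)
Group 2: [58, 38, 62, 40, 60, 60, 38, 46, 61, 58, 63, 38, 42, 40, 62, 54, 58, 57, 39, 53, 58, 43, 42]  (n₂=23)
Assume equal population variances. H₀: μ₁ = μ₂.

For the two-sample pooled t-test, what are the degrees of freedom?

degrees of freedom = 35

df = n₁ + n₂ − 2 = 14 + 23 − 2 = 35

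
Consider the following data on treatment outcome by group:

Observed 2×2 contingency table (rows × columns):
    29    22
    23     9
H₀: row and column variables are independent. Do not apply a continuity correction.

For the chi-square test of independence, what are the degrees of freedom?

degrees of freedom = 1

df = (r−1)(c−1) = (2−1)·(2−1) = 1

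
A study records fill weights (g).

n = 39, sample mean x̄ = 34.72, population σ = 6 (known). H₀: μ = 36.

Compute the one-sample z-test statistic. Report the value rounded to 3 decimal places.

test statistic = -1.332

SE = σ/√n = 6/√39 = 0.9608
z = (x̄−μ₀)/SE = (34.72−36)/0.9608 = -1.3323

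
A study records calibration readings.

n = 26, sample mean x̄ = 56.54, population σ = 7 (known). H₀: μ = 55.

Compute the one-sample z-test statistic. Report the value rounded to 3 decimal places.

SE = σ/√n = 7/√26 = 1.3728
z = (x̄−μ₀)/SE = (56.54−55)/1.3728 = 1.1218

test statistic = 1.122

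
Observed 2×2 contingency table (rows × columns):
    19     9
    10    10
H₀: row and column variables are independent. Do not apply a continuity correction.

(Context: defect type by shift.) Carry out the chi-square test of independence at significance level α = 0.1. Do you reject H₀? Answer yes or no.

Row totals [28, 20], col totals [29, 19], n=48
χ² = (19−16.92)²/16.92 + (9−11.08)²/11.08 + (10−12.08)²/12.08 + (10−7.92)²/7.92 = 1.5556
df = 1
p-value (upper-tail) = 0.21231
At α=0.1: p ≥ α → fail to reject H₀

reject H₀: no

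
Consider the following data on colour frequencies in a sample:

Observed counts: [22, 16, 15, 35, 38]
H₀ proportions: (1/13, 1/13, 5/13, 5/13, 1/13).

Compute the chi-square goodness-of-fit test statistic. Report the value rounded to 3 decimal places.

test statistic = 129.254

n = 126; E_i = n·p_i = [9.69, 9.69, 48.46, 48.46, 9.69]
χ² = (22−9.69)²/9.69 + (16−9.69)²/9.69 + (15−48.46)²/48.46 + (35−48.46)²/48.46 + (38−9.69)²/9.69 = 129.2540
df = 4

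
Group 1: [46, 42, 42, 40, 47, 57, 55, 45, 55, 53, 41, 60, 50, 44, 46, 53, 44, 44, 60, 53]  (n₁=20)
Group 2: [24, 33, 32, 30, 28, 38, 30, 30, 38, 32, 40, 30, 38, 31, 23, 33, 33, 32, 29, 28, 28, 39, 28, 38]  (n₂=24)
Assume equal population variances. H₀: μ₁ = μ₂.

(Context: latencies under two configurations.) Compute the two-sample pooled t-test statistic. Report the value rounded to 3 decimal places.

x̄₁=48.850, s₁=6.418, n₁=20
x̄₂=31.875, s₂=4.637, n₂=24
s_p² = [19·6.418² + 23·4.637²]/42 = 30.4089
SE = √(s_p²·(1/20+1/24)) = 1.6696
t = (48.850−31.875)/1.6696 = 10.1673
df = 42

test statistic = 10.167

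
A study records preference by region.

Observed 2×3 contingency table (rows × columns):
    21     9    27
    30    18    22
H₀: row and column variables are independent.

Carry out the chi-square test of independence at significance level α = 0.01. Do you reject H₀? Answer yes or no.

Row totals [57, 70], col totals [51, 27, 49], n=127
χ² = (21−22.89)²/22.89 + (9−12.12)²/12.12 + (27−21.99)²/21.99 + (30−28.11)²/28.11 + (18−14.88)²/14.88 + (22−27.01)²/27.01 = 3.8076
df = 2
p-value (upper-tail) = 0.14900
At α=0.01: p ≥ α → fail to reject H₀

reject H₀: no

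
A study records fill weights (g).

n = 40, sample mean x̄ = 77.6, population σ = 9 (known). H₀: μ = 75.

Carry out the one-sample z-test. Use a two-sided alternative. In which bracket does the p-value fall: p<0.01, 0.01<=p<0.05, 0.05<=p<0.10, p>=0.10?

SE = σ/√n = 9/√40 = 1.4230
z = (x̄−μ₀)/SE = (77.6−75)/1.4230 = 1.8271
p-value (two-sided) = 0.06769
→ bracket: 0.05<=p<0.10

p-value bracket: 0.05<=p<0.10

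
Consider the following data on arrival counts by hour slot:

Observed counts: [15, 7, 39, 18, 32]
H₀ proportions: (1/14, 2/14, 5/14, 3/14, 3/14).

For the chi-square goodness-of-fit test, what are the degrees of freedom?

df = k − 1 = 5 − 1 = 4

degrees of freedom = 4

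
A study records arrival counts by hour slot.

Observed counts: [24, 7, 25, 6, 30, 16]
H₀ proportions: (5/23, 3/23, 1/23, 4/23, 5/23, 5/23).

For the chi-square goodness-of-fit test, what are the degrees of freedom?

df = k − 1 = 6 − 1 = 5

degrees of freedom = 5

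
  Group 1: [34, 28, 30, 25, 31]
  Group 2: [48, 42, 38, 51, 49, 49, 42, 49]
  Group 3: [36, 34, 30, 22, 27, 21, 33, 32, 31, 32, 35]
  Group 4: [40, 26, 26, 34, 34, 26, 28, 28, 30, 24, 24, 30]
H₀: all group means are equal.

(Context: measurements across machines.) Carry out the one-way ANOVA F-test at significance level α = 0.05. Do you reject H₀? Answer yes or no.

Group means [29.60, 46.00, 30.27, 29.17], grand mean 33.306
SSB = Σnᵢ(x̄ᵢ−x̄)² = 1664.590; SSW = ΣΣ(x−x̄ᵢ)² = 697.048
MSB = 1664.590/3 = 554.8635; MSW = 697.048/32 = 21.7828
F = MSB/MSW = 25.4726
df = (3, 32)
p-value (upper-tail) = 0.00000
At α=0.05: p < α → reject H₀

reject H₀: yes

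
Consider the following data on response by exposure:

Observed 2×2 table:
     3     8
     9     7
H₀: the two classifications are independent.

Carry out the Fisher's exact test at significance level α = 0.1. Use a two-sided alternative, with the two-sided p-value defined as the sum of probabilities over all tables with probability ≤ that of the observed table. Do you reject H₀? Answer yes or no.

reject H₀: no

Margins: r₁=11, r₂=16, c₁=12, c₂=15, n=27
p_obs = C(11,3)·C(16,9)/C(27,12); sum pmf over tables with pmf ≤ p_obs
p-value (two-sided) = 0.23883
At α=0.1: p ≥ α → fail to reject H₀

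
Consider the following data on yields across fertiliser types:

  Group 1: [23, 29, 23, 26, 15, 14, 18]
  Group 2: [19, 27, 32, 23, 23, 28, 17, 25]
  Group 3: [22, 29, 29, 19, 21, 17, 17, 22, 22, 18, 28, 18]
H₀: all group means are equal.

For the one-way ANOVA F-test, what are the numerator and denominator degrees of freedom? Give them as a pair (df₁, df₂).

k = 3 groups, N = 27 total
df = (k−1, N−k) = (3−1, 27−3) = (2, 24)

degrees of freedom = [2, 24]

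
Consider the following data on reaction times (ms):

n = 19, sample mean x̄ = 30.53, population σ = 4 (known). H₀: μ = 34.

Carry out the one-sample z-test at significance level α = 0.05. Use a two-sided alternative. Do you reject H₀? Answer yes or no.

reject H₀: yes

SE = σ/√n = 4/√19 = 0.9177
z = (x̄−μ₀)/SE = (30.53−34)/0.9177 = -3.7813
p-value (two-sided) = 0.00016
At α=0.05: p < α → reject H₀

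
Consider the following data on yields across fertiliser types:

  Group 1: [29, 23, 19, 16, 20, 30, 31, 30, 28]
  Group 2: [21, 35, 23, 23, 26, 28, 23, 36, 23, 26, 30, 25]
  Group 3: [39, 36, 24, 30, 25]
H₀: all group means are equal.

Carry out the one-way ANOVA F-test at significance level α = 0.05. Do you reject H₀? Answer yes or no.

Group means [25.11, 26.58, 30.80], grand mean 26.885
SSB = Σnᵢ(x̄ᵢ−x̄)² = 106.048; SSW = ΣΣ(x−x̄ᵢ)² = 690.606
MSB = 106.048/2 = 53.0241; MSW = 690.606/23 = 30.0263
F = MSB/MSW = 1.7659
df = (2, 23)
p-value (upper-tail) = 0.19344
At α=0.05: p ≥ α → fail to reject H₀

reject H₀: no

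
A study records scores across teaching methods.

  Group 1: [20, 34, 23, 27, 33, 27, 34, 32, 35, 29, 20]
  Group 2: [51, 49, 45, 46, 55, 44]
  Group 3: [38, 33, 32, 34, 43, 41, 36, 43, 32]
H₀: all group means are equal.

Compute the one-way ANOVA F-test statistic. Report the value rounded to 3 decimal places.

test statistic = 31.056

Group means [28.55, 48.33, 36.89], grand mean 36.000
SSB = Σnᵢ(x̄ᵢ−x̄)² = 1531.051; SSW = ΣΣ(x−x̄ᵢ)² = 566.949
MSB = 1531.051/2 = 765.5253; MSW = 566.949/23 = 24.6500
F = MSB/MSW = 31.0558
df = (2, 23)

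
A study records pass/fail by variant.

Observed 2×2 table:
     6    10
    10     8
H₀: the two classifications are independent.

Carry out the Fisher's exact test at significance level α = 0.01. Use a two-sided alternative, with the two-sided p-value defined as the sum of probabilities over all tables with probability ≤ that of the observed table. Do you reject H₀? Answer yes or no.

reject H₀: no

Margins: r₁=16, r₂=18, c₁=16, c₂=18, n=34
p_obs = C(16,6)·C(18,10)/C(34,16); sum pmf over tables with pmf ≤ p_obs
p-value (two-sided) = 0.32692
At α=0.01: p ≥ α → fail to reject H₀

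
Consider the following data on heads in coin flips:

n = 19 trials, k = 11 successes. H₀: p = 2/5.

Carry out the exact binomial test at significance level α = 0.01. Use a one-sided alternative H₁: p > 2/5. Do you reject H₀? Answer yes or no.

reject H₀: no

Exact binomial: n=19, k=11, p₀=2/5=0.4000
P(X≥11) from Σ C(n,i)·p₀^i·(1−p₀)^(n−i)
p-value (one-sided, H₁ greater) = 0.08847
At α=0.01: p ≥ α → fail to reject H₀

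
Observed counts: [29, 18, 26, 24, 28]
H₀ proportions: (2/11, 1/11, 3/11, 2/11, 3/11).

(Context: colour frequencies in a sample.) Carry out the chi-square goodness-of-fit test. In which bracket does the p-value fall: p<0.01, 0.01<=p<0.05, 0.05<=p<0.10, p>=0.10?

n = 125; E_i = n·p_i = [22.73, 11.36, 34.09, 22.73, 34.09]
χ² = (29−22.73)²/22.73 + (18−11.36)²/11.36 + (26−34.09)²/34.09 + (24−22.73)²/22.73 + (28−34.09)²/34.09 = 8.6867
df = 4
p-value (upper-tail) = 0.06943
→ bracket: 0.05<=p<0.10

p-value bracket: 0.05<=p<0.10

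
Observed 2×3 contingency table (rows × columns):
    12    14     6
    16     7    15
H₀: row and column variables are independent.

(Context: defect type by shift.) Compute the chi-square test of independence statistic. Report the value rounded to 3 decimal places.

test statistic = 6.294

Row totals [32, 38], col totals [28, 21, 21], n=70
χ² = (12−12.80)²/12.80 + (14−9.60)²/9.60 + (6−9.60)²/9.60 + (16−15.20)²/15.20 + (7−11.40)²/11.40 + (15−11.40)²/11.40 = 6.2939
df = 2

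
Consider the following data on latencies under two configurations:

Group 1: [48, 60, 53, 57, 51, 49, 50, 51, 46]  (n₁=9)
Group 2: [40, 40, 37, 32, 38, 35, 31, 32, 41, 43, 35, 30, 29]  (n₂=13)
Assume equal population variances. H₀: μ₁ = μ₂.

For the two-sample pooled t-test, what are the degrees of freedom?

degrees of freedom = 20

df = n₁ + n₂ − 2 = 9 + 13 − 2 = 20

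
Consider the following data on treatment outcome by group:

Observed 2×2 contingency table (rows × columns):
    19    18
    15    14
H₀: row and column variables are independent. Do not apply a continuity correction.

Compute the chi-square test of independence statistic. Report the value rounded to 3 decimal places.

test statistic = 0.001

Row totals [37, 29], col totals [34, 32], n=66
χ² = (19−19.06)²/19.06 + (18−17.94)²/17.94 + (15−14.94)²/14.94 + (14−14.06)²/14.06 = 0.0009
df = 1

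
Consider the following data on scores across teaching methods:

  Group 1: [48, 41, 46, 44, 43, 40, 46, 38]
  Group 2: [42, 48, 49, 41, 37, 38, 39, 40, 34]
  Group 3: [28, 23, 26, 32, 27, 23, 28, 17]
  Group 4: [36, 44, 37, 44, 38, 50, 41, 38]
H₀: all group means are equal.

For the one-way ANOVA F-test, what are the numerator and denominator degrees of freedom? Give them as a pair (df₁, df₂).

k = 4 groups, N = 33 total
df = (k−1, N−k) = (4−1, 33−4) = (3, 29)

degrees of freedom = [3, 29]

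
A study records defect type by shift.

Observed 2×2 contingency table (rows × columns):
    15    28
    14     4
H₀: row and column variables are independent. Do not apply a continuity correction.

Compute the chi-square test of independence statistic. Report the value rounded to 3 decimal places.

Row totals [43, 18], col totals [29, 32], n=61
χ² = (15−20.44)²/20.44 + (28−22.56)²/22.56 + (14−8.56)²/8.56 + (4−9.44)²/9.44 = 9.3609
df = 1

test statistic = 9.361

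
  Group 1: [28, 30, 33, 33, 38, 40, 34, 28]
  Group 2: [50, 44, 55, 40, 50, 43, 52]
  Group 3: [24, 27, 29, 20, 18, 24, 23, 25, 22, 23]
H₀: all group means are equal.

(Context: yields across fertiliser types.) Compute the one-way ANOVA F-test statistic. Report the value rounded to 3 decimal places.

test statistic = 66.108

Group means [33.00, 47.71, 23.50], grand mean 33.320
SSB = Σnᵢ(x̄ᵢ−x̄)² = 2415.511; SSW = ΣΣ(x−x̄ᵢ)² = 401.929
MSB = 2415.511/2 = 1207.7557; MSW = 401.929/22 = 18.2695
F = MSB/MSW = 66.1078
df = (2, 22)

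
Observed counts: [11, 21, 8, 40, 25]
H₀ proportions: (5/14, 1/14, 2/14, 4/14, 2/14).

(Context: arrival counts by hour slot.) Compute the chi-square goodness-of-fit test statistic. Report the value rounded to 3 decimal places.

test statistic = 56.293

n = 105; E_i = n·p_i = [37.50, 7.50, 15.00, 30.00, 15.00]
χ² = (11−37.50)²/37.50 + (21−7.50)²/7.50 + (8−15.00)²/15.00 + (40−30.00)²/30.00 + (25−15.00)²/15.00 = 56.2933
df = 4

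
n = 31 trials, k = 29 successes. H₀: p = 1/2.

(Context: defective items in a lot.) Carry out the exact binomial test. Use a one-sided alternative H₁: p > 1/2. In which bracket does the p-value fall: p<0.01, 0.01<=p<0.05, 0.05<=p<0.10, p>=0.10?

p-value bracket: p<0.01

Exact binomial: n=31, k=29, p₀=1/2=0.5000
P(X≥29) from Σ C(n,i)·p₀^i·(1−p₀)^(n−i)
p-value (one-sided, H₁ greater) = 0.00000
→ bracket: p<0.01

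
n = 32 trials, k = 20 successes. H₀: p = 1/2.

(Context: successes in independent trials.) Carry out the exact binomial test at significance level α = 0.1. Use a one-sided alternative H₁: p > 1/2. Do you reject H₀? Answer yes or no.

reject H₀: no

Exact binomial: n=32, k=20, p₀=1/2=0.5000
P(X≥20) from Σ C(n,i)·p₀^i·(1−p₀)^(n−i)
p-value (one-sided, H₁ greater) = 0.10766
At α=0.1: p ≥ α → fail to reject H₀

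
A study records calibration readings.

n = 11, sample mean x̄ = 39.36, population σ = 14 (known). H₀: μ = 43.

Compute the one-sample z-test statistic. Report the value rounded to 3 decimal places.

SE = σ/√n = 14/√11 = 4.2212
z = (x̄−μ₀)/SE = (39.36−43)/4.2212 = -0.8623

test statistic = -0.862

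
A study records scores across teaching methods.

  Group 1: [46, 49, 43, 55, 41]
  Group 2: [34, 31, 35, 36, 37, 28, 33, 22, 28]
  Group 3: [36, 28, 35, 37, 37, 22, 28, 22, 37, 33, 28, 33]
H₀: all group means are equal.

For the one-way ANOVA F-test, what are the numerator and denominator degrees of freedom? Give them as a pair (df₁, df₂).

degrees of freedom = [2, 23]

k = 3 groups, N = 26 total
df = (k−1, N−k) = (3−1, 26−3) = (2, 23)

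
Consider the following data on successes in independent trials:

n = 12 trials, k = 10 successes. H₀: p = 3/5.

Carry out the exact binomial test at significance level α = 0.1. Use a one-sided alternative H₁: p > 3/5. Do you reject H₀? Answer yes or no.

Exact binomial: n=12, k=10, p₀=3/5=0.6000
P(X≥10) from Σ C(n,i)·p₀^i·(1−p₀)^(n−i)
p-value (one-sided, H₁ greater) = 0.08344
At α=0.1: p < α → reject H₀

reject H₀: yes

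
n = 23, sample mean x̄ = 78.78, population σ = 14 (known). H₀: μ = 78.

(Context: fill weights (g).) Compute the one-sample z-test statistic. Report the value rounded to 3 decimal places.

SE = σ/√n = 14/√23 = 2.9192
z = (x̄−μ₀)/SE = (78.78−78)/2.9192 = 0.2672

test statistic = 0.267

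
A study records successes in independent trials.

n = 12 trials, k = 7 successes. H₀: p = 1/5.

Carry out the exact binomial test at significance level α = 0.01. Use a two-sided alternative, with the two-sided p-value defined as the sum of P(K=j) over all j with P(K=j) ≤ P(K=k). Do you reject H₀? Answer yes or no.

reject H₀: yes

Exact binomial: n=12, k=7, p₀=1/5=0.2000
P(X=j) = C(n,j)·p₀^j·(1−p₀)^(n−j); p = Σ P(X=j) over j with P(X=j) ≤ P(X=7)
p-value (two-sided) = 0.00390
At α=0.01: p < α → reject H₀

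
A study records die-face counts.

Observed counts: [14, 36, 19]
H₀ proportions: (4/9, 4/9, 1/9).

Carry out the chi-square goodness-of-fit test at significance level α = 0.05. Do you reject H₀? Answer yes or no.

reject H₀: yes

n = 69; E_i = n·p_i = [30.67, 30.67, 7.67]
χ² = (14−30.67)²/30.67 + (36−30.67)²/30.67 + (19−7.67)²/7.67 = 26.7391
df = 2
p-value (upper-tail) = 0.00000
At α=0.05: p < α → reject H₀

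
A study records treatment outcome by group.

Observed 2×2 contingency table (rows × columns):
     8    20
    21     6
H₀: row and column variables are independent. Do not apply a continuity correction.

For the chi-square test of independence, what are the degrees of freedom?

df = (r−1)(c−1) = (2−1)·(2−1) = 1

degrees of freedom = 1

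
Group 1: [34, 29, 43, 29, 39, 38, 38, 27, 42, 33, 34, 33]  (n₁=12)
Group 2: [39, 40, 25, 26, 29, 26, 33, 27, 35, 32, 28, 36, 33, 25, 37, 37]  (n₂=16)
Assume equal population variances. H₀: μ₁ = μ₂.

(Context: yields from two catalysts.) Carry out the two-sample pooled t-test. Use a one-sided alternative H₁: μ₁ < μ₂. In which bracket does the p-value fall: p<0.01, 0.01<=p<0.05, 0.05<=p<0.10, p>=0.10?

p-value bracket: p>=0.10

x̄₁=34.917, s₁=5.160, n₁=12
x̄₂=31.750, s₂=5.222, n₂=16
s_p² = [11·5.160² + 15·5.222²]/26 = 26.9968
SE = √(s_p²·(1/12+1/16)) = 1.9842
t = (34.917−31.750)/1.9842 = 1.5959
df = 26
p-value (one-sided, H₁ less) = 0.93871
→ bracket: p>=0.10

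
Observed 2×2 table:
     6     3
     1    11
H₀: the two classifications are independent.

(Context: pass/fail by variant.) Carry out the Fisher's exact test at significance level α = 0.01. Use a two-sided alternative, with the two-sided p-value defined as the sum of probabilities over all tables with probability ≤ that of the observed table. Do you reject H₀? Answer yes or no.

Margins: r₁=9, r₂=12, c₁=7, c₂=14, n=21
p_obs = C(9,6)·C(12,1)/C(21,7); sum pmf over tables with pmf ≤ p_obs
p-value (two-sided) = 0.01579
At α=0.01: p ≥ α → fail to reject H₀

reject H₀: no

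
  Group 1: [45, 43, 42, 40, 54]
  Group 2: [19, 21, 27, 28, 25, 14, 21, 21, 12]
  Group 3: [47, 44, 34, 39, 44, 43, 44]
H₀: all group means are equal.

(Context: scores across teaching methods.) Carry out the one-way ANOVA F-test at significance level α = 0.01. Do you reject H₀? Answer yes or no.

Group means [44.80, 20.89, 42.14], grand mean 33.667
SSB = Σnᵢ(x̄ᵢ−x̄)² = 2592.121; SSW = ΣΣ(x−x̄ᵢ)² = 464.546
MSB = 2592.121/2 = 1296.0603; MSW = 464.546/18 = 25.8081
F = MSB/MSW = 50.2191
df = (2, 18)
p-value (upper-tail) = 0.00000
At α=0.01: p < α → reject H₀

reject H₀: yes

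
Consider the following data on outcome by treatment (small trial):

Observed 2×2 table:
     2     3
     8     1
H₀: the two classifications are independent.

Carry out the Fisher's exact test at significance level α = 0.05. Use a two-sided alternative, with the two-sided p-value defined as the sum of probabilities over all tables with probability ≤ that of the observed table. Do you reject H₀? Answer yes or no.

reject H₀: no

Margins: r₁=5, r₂=9, c₁=10, c₂=4, n=14
p_obs = C(5,2)·C(9,8)/C(14,10); sum pmf over tables with pmf ≤ p_obs
p-value (two-sided) = 0.09491
At α=0.05: p ≥ α → fail to reject H₀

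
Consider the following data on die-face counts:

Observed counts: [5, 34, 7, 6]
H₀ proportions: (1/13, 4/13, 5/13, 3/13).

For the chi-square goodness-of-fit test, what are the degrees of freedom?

degrees of freedom = 3

df = k − 1 = 4 − 1 = 3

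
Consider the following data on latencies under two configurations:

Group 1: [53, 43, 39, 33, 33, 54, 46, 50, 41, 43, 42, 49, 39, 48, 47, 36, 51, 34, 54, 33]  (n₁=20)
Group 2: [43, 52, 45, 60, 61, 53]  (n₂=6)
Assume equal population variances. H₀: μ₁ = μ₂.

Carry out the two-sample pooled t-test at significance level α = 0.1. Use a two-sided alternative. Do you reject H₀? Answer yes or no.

reject H₀: yes

x̄₁=43.400, s₁=7.272, n₁=20
x̄₂=52.333, s₂=7.421, n₂=6
s_p² = [19·7.272² + 5·7.421²]/24 = 53.3389
SE = √(s_p²·(1/20+1/6)) = 3.3995
t = (43.400−52.333)/3.3995 = -2.6278
df = 24
p-value (two-sided) = 0.01475
At α=0.1: p < α → reject H₀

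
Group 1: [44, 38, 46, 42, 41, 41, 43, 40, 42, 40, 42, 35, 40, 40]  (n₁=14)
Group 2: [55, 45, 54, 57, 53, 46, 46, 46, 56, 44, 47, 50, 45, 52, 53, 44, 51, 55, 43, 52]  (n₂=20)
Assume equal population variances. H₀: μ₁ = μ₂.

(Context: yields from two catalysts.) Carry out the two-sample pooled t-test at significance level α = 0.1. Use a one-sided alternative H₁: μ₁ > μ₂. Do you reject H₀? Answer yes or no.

x̄₁=41.000, s₁=2.631, n₁=14
x̄₂=49.700, s₂=4.612, n₂=20
s_p² = [13·2.631² + 19·4.612²]/32 = 15.4437
SE = √(s_p²·(1/14+1/20)) = 1.3694
t = (41.000−49.700)/1.3694 = -6.3531
df = 32
p-value (one-sided, H₁ greater) = 1.00000
At α=0.1: p ≥ α → fail to reject H₀

reject H₀: no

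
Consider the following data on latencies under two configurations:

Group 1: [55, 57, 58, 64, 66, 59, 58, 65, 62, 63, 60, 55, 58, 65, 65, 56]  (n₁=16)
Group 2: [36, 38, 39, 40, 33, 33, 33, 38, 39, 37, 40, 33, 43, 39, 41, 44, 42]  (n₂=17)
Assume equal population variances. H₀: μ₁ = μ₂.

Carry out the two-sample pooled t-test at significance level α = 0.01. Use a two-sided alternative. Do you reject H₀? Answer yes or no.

x̄₁=60.375, s₁=3.879, n₁=16
x̄₂=38.118, s₂=3.551, n₂=17
s_p² = [15·3.879² + 16·3.551²]/31 = 13.7908
SE = √(s_p²·(1/16+1/17)) = 1.2935
t = (60.375−38.118)/1.2935 = 17.2070
df = 31
p-value (two-sided) = 0.00000
At α=0.01: p < α → reject H₀

reject H₀: yes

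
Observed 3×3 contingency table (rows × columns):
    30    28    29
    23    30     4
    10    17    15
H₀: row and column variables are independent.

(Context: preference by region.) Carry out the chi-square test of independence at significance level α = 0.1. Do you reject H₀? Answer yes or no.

reject H₀: yes

Row totals [87, 57, 42], col totals [63, 75, 48], n=186
χ² = (30−29.47)²/29.47 + (28−35.08)²/35.08 + (29−22.45)²/22.45 + (23−19.31)²/19.31 + (30−22.98)²/22.98 + (4−14.71)²/14.71 + (10−14.23)²/14.23 + (17−16.94)²/16.94 + (15−10.84)²/10.84 = 16.8477
df = 4
p-value (upper-tail) = 0.00207
At α=0.1: p < α → reject H₀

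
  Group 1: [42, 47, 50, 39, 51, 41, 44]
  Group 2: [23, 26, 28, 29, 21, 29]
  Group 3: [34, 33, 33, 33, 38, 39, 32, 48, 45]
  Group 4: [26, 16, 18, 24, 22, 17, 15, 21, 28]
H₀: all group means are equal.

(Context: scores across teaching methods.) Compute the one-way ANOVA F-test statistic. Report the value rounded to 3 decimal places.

test statistic = 39.695

Group means [44.86, 26.00, 37.22, 20.78], grand mean 32.000
SSB = Σnᵢ(x̄ᵢ−x̄)² = 2752.032; SSW = ΣΣ(x−x̄ᵢ)² = 623.968
MSB = 2752.032/3 = 917.3439; MSW = 623.968/27 = 23.1099
F = MSB/MSW = 39.6948
df = (3, 27)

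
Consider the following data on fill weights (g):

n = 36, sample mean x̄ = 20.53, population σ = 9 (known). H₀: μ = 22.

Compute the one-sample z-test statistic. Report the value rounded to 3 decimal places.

test statistic = -0.980

SE = σ/√n = 9/√36 = 1.5000
z = (x̄−μ₀)/SE = (20.53−22)/1.5000 = -0.9800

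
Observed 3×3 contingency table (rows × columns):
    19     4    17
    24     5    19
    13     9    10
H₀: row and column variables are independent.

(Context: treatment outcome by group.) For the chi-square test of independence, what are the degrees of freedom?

degrees of freedom = 4

df = (r−1)(c−1) = (3−1)·(3−1) = 4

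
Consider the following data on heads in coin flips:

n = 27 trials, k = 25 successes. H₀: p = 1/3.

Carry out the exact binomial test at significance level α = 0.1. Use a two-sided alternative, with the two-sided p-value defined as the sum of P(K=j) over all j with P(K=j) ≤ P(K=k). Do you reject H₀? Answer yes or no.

reject H₀: yes

Exact binomial: n=27, k=25, p₀=1/3=0.3333
P(X=j) = C(n,j)·p₀^j·(1−p₀)^(n−j); p = Σ P(X=j) over j with P(X=j) ≤ P(X=25)
p-value (two-sided) = 0.00000
At α=0.1: p < α → reject H₀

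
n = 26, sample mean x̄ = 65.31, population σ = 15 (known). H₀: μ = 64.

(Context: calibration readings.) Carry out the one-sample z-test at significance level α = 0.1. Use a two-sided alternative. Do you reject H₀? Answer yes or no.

SE = σ/√n = 15/√26 = 2.9417
z = (x̄−μ₀)/SE = (65.31−64)/2.9417 = 0.4453
p-value (two-sided) = 0.65609
At α=0.1: p ≥ α → fail to reject H₀

reject H₀: no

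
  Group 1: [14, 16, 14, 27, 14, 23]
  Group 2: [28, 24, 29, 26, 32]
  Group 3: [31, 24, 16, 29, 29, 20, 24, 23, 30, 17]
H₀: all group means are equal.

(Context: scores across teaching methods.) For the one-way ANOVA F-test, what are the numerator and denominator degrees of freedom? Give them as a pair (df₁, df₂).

degrees of freedom = [2, 18]

k = 3 groups, N = 21 total
df = (k−1, N−k) = (3−1, 21−3) = (2, 18)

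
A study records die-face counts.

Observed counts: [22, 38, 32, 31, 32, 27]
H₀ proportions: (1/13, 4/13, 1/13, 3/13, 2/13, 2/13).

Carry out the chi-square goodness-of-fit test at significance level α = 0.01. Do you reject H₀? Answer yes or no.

reject H₀: yes

n = 182; E_i = n·p_i = [14.00, 56.00, 14.00, 42.00, 28.00, 28.00]
χ² = (22−14.00)²/14.00 + (38−56.00)²/56.00 + (32−14.00)²/14.00 + (31−42.00)²/42.00 + (32−28.00)²/28.00 + (27−28.00)²/28.00 = 36.9881
df = 5
p-value (upper-tail) = 0.00000
At α=0.01: p < α → reject H₀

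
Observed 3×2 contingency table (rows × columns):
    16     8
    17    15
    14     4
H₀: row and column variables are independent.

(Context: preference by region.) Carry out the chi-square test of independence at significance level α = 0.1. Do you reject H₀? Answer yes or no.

reject H₀: no

Row totals [24, 32, 18], col totals [47, 27], n=74
χ² = (16−15.24)²/15.24 + (8−8.76)²/8.76 + (17−20.32)²/20.32 + (15−11.68)²/11.68 + (14−11.43)²/11.43 + (4−6.57)²/6.57 = 3.1736
df = 2
p-value (upper-tail) = 0.20458
At α=0.1: p ≥ α → fail to reject H₀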